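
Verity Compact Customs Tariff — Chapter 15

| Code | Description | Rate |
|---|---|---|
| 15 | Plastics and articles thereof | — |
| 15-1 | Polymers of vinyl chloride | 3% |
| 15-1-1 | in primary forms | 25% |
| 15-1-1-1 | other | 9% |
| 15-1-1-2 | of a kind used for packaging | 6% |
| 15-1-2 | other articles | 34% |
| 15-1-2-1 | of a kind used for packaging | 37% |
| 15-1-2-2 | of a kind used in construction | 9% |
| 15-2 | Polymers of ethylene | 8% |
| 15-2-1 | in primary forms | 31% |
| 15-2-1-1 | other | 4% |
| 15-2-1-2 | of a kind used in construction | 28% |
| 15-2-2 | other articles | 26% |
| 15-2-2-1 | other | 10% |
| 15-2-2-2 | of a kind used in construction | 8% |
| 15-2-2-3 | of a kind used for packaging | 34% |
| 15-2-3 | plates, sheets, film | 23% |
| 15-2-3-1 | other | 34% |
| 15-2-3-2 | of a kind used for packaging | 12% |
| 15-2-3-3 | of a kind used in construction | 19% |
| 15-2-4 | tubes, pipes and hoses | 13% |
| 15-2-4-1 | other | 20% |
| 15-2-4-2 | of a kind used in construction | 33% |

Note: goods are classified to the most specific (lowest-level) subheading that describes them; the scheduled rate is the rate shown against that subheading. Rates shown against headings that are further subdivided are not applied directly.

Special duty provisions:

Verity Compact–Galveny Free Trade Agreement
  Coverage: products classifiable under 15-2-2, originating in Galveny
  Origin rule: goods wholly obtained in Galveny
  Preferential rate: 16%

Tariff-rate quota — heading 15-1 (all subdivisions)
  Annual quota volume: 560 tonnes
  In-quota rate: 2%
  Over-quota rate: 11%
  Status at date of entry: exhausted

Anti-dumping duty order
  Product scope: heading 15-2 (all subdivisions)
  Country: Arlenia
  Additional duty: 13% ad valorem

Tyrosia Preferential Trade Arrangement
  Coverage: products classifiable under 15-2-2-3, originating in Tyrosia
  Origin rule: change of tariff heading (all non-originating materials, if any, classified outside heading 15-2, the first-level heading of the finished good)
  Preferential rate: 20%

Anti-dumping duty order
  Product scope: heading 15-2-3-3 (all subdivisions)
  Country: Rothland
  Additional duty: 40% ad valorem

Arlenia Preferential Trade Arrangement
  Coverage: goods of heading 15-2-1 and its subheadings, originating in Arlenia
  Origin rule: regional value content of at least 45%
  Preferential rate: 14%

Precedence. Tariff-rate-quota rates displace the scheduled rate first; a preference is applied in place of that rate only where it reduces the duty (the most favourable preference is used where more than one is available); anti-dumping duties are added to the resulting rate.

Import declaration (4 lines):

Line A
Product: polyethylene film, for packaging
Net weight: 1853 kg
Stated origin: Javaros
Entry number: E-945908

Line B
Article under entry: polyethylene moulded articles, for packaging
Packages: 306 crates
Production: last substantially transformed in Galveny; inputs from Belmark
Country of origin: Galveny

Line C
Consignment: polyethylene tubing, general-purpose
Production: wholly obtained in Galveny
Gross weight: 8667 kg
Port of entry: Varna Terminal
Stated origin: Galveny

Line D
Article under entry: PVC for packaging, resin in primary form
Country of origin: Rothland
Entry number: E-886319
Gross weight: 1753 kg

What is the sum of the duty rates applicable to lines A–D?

Line A: polyethylene → 15-2; film → 15-2-3; for packaging → 15-2-3-2. Scheduled 12%. No special measure applies. → 12%.
Line B: polyethylene → 15-2; moulded articles → 15-2-2; for packaging → 15-2-2-3. Scheduled 34%. Galveny agreement on 15-2-2: not wholly obtained. → 34%.
Line C: polyethylene → 15-2; tubing → 15-2-4; general-purpose → 15-2-4-1. Scheduled 20%. Galveny agreement on 15-2-2: 15-2-4-1 not covered. → 20%.
Line D: PVC → 15-1; resin in primary form → 15-1-1; for packaging → 15-1-1-2. Scheduled 6%. quota on 15-1 exhausted → over-quota 11%. → 11%.
Sum: 12% + 34% + 20% + 11% = 77%.

77%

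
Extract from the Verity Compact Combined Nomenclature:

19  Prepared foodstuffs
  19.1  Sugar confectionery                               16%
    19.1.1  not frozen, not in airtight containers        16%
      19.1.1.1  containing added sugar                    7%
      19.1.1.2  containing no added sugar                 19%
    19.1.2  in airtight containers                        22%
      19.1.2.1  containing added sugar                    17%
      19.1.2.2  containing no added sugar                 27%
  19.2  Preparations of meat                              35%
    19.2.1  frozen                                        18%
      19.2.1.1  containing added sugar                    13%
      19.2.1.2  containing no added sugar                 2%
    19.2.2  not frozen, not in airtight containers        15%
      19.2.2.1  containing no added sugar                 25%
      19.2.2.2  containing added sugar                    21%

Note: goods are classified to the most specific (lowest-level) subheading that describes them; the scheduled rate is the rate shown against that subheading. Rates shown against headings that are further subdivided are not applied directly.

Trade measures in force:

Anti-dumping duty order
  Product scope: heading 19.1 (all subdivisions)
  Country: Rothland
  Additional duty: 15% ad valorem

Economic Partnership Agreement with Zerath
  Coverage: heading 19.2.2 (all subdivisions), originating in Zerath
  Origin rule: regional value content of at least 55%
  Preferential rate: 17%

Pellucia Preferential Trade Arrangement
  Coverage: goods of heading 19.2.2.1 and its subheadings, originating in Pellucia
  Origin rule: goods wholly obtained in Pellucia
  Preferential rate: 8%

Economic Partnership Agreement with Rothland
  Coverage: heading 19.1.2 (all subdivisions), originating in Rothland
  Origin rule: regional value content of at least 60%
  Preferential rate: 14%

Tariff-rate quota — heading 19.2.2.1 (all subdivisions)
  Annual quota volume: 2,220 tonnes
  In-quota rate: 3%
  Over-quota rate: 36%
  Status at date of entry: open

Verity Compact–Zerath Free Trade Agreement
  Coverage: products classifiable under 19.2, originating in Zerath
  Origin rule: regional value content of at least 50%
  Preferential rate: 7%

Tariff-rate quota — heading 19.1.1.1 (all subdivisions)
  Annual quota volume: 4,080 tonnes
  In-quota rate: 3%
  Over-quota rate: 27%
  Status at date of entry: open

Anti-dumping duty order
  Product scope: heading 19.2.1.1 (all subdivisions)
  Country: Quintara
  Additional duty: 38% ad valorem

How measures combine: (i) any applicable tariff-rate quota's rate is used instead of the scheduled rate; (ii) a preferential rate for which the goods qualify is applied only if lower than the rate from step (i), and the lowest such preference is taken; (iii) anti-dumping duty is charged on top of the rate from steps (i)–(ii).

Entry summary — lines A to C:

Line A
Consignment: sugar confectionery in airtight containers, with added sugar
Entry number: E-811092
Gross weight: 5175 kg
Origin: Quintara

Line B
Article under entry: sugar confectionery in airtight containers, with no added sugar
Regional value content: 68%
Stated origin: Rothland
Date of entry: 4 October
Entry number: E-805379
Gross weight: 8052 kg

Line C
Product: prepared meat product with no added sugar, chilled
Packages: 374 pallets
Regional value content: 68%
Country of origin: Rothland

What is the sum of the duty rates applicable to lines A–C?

Line A: sugar confectionery → 19.1; in airtight containers → 19.1.2; with added sugar → 19.1.2.1. Scheduled 17%. No special measure applies. → 17%.
Line B: sugar confectionery → 19.1; in airtight containers → 19.1.2; with no added sugar → 19.1.2.2. Scheduled 27%. Rothland agreement on 19.1.2: RVC ≥ 60% → 14% available; preferential 14%; anti-dumping (Rothland, 19.1): +15%; total 14% + 15% = 29%. → 29%.
Line C: prepared meat product → 19.2; chilled → 19.2.2; with no added sugar → 19.2.2.1. Scheduled 25%. quota on 19.2.2.1 open → in-quota 3%; Rothland agreement on 19.1.2: 19.2.2.1 not covered. → 3%.
Sum: 17% + 29% + 3% = 49%.

49%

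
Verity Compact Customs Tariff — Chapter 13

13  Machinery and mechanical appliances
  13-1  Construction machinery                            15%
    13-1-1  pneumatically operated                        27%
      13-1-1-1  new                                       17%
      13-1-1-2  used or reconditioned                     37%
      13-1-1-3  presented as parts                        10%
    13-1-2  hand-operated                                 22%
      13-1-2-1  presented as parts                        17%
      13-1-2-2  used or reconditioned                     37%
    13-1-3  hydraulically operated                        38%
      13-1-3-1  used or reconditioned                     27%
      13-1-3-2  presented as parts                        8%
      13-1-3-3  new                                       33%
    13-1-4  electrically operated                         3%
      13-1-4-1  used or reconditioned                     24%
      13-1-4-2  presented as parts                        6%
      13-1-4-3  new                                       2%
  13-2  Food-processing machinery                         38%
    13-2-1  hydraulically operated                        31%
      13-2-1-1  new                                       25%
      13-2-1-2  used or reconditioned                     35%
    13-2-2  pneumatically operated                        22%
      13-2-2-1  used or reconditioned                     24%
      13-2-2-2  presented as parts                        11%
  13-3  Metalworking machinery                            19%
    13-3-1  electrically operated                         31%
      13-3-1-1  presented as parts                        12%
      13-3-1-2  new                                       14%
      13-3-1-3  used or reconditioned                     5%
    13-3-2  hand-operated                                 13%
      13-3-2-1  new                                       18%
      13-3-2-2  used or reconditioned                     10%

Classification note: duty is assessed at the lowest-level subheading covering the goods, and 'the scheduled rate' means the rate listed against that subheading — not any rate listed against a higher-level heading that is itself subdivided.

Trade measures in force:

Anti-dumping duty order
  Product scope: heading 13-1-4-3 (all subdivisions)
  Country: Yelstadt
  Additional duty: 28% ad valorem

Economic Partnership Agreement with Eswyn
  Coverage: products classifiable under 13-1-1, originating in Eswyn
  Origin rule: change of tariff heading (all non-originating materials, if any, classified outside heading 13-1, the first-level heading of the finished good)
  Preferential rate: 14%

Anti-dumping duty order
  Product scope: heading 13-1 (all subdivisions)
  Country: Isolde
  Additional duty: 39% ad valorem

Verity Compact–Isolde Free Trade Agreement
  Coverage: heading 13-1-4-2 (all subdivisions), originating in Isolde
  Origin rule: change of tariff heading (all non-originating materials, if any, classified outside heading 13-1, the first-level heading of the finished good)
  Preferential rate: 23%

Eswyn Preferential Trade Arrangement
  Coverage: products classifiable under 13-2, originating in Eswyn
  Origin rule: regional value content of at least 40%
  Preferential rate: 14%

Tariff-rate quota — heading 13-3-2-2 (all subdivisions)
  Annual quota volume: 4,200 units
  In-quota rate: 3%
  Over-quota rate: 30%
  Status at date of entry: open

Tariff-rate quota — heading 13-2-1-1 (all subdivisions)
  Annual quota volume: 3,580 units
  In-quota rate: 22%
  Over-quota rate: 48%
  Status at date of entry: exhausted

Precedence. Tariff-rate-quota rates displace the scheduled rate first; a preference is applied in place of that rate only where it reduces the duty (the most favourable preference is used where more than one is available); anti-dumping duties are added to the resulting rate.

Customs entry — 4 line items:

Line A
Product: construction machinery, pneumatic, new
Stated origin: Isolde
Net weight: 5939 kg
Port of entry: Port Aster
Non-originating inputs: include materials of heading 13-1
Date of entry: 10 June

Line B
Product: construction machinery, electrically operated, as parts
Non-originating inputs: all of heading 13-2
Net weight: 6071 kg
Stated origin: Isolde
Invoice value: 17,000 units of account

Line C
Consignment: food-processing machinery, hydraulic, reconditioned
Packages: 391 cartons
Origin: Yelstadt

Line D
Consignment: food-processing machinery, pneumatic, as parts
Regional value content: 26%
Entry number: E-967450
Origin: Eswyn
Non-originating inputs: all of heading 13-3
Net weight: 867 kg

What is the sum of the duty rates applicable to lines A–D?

Line A: construction → 13-1; pneumatic → 13-1-1; new → 13-1-1-1. Scheduled 17%. Isolde agreement on 13-1-4-2: 13-1-1-1 not covered; anti-dumping (Isolde, 13-1): +39%; total 17% + 39% = 56%. → 56%.
Line B: construction → 13-1; electrically operated → 13-1-4; as parts → 13-1-4-2. Scheduled 6%. Isolde agreement on 13-1-4-2: CTH met → 23% available; preference 23% not lower than 6% → no reduction; anti-dumping (Isolde, 13-1): +39%; total 6% + 39% = 45%. → 45%.
Line C: food-processing → 13-2; hydraulic → 13-2-1; reconditioned → 13-2-1-2. Scheduled 35%. No special measure applies. → 35%.
Line D: food-processing → 13-2; pneumatic → 13-2-2; as parts → 13-2-2-2. Scheduled 11%. Eswyn agreement on 13-1-1: 13-2-2-2 not covered; Eswyn agreement on 13-2: RVC < 40%. → 11%.
Sum: 56% + 45% + 35% + 11% = 147%.

147%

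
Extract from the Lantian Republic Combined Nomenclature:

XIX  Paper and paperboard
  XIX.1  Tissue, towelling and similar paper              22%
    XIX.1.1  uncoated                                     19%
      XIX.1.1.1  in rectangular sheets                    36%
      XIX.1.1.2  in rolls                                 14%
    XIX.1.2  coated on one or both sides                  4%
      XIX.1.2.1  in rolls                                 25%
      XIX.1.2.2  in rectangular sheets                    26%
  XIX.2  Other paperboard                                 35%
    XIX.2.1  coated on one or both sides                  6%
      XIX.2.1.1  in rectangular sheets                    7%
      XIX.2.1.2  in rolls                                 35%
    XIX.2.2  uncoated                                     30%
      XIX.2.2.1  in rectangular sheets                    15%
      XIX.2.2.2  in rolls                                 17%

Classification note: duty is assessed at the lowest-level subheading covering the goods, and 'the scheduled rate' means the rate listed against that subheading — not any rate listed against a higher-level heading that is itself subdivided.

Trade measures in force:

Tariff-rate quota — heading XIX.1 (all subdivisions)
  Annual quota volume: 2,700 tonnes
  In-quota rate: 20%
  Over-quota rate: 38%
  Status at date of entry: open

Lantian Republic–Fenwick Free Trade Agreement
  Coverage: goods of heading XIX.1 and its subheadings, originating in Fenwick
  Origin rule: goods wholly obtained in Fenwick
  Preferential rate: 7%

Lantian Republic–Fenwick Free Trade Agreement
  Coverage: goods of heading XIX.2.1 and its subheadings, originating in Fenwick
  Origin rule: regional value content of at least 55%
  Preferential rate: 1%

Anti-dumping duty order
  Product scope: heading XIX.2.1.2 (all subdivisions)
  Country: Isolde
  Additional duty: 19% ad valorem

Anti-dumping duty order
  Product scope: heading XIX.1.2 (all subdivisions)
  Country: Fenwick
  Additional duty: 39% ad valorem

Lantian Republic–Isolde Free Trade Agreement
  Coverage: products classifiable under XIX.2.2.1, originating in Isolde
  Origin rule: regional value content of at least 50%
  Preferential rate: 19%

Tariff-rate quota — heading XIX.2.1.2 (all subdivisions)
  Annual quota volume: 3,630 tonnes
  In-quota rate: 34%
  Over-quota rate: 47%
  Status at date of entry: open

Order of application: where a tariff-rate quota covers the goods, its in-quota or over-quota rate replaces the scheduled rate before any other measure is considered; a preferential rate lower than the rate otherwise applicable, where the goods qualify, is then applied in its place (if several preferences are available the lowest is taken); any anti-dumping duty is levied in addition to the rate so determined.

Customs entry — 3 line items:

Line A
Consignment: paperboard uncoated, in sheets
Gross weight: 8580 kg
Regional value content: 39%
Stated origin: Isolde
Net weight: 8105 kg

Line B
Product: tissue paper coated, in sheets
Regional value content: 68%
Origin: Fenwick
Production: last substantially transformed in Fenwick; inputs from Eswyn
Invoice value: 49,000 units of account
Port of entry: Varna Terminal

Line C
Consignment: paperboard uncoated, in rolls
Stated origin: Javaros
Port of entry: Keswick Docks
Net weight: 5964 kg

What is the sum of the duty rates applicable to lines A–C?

91%

Line A: paperboard → XIX.2; uncoated → XIX.2.2; in sheets → XIX.2.2.1. Scheduled 15%. Isolde agreement on XIX.2.2.1: RVC < 50%. → 15%.
Line B: tissue paper → XIX.1; coated → XIX.1.2; in sheets → XIX.1.2.2. Scheduled 26%. quota on XIX.1 open → in-quota 20%; Fenwick agreement on XIX.1: not wholly obtained; Fenwick agreement on XIX.2.1: XIX.1.2.2 not covered; anti-dumping (Fenwick, XIX.1.2): +39%; total 20% + 39% = 59%. → 59%.
Line C: paperboard → XIX.2; uncoated → XIX.2.2; in rolls → XIX.2.2.2. Scheduled 17%. No special measure applies. → 17%.
Sum: 15% + 59% + 17% = 91%.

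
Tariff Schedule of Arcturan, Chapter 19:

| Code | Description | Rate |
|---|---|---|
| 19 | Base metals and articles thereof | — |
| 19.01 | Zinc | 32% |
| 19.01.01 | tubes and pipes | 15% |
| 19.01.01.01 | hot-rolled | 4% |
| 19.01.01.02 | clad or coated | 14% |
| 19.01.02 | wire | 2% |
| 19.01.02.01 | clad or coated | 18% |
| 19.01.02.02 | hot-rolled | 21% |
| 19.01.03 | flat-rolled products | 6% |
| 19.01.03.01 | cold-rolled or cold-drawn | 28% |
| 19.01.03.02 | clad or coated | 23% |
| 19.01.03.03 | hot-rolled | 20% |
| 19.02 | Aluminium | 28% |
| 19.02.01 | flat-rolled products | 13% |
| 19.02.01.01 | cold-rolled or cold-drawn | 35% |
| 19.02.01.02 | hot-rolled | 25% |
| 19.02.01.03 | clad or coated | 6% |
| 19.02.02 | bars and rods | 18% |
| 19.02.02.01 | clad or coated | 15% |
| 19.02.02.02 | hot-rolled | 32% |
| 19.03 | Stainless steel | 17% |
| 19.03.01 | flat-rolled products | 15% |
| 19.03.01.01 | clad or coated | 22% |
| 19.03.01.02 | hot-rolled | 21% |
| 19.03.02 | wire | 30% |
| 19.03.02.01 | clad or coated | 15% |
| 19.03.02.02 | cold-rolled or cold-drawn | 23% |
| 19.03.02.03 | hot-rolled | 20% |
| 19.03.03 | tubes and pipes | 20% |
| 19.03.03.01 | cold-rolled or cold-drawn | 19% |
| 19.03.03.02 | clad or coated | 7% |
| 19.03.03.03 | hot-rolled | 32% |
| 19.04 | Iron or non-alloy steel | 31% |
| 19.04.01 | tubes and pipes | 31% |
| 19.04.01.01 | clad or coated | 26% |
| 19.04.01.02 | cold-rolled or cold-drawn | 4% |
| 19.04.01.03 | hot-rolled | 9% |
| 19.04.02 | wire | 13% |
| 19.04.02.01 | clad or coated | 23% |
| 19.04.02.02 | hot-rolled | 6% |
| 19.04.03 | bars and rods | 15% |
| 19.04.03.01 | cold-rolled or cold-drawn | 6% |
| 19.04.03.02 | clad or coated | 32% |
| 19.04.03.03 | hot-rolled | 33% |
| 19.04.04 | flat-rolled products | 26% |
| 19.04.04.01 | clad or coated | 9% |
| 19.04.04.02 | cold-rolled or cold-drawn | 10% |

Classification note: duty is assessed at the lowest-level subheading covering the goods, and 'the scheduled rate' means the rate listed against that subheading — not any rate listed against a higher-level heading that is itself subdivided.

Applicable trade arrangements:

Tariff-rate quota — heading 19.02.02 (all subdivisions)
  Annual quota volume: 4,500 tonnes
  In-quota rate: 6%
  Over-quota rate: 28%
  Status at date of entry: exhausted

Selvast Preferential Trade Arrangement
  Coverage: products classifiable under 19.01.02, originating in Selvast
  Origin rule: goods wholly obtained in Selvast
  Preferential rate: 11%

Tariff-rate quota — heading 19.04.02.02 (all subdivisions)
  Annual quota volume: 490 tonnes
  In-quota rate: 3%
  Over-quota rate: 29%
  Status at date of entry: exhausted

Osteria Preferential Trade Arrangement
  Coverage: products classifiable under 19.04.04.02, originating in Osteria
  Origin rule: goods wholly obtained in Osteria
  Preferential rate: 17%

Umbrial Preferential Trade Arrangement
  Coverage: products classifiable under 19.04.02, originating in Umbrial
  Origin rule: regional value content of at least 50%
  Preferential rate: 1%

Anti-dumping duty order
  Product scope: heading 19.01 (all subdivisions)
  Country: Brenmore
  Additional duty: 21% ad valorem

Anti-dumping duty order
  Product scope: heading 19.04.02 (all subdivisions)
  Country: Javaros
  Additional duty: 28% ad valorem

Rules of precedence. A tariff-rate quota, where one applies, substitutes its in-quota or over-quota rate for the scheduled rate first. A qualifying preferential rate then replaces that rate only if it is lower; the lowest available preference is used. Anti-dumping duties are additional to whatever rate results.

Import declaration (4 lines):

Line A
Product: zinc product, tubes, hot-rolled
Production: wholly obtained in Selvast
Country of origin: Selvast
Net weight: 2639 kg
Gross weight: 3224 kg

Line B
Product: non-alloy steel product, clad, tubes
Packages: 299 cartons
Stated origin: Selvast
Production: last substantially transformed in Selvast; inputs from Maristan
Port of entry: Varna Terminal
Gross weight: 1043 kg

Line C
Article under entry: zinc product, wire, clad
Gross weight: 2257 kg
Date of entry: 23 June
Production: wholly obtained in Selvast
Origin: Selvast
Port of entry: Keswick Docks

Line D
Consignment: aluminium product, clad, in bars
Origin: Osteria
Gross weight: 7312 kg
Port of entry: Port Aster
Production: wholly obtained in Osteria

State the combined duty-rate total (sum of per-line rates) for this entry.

69%

Line A: zinc → 19.01; tubes → 19.01.01; hot-rolled → 19.01.01.01. Scheduled 4%. Selvast agreement on 19.01.02: 19.01.01.01 not covered. → 4%.
Line B: non-alloy steel → 19.04; tubes → 19.04.01; clad → 19.04.01.01. Scheduled 26%. Selvast agreement on 19.01.02: 19.04.01.01 not covered. → 26%.
Line C: zinc → 19.01; wire → 19.01.02; clad → 19.01.02.01. Scheduled 18%. Selvast agreement on 19.01.02: wholly obtained → 11% available; preferential 11%. → 11%.
Line D: aluminium → 19.02; in bars → 19.02.02; clad → 19.02.02.01. Scheduled 15%. quota on 19.02.02 exhausted → over-quota 28%; Osteria agreement on 19.04.04.02: 19.02.02.01 not covered. → 28%.
Sum: 4% + 26% + 11% + 28% = 69%.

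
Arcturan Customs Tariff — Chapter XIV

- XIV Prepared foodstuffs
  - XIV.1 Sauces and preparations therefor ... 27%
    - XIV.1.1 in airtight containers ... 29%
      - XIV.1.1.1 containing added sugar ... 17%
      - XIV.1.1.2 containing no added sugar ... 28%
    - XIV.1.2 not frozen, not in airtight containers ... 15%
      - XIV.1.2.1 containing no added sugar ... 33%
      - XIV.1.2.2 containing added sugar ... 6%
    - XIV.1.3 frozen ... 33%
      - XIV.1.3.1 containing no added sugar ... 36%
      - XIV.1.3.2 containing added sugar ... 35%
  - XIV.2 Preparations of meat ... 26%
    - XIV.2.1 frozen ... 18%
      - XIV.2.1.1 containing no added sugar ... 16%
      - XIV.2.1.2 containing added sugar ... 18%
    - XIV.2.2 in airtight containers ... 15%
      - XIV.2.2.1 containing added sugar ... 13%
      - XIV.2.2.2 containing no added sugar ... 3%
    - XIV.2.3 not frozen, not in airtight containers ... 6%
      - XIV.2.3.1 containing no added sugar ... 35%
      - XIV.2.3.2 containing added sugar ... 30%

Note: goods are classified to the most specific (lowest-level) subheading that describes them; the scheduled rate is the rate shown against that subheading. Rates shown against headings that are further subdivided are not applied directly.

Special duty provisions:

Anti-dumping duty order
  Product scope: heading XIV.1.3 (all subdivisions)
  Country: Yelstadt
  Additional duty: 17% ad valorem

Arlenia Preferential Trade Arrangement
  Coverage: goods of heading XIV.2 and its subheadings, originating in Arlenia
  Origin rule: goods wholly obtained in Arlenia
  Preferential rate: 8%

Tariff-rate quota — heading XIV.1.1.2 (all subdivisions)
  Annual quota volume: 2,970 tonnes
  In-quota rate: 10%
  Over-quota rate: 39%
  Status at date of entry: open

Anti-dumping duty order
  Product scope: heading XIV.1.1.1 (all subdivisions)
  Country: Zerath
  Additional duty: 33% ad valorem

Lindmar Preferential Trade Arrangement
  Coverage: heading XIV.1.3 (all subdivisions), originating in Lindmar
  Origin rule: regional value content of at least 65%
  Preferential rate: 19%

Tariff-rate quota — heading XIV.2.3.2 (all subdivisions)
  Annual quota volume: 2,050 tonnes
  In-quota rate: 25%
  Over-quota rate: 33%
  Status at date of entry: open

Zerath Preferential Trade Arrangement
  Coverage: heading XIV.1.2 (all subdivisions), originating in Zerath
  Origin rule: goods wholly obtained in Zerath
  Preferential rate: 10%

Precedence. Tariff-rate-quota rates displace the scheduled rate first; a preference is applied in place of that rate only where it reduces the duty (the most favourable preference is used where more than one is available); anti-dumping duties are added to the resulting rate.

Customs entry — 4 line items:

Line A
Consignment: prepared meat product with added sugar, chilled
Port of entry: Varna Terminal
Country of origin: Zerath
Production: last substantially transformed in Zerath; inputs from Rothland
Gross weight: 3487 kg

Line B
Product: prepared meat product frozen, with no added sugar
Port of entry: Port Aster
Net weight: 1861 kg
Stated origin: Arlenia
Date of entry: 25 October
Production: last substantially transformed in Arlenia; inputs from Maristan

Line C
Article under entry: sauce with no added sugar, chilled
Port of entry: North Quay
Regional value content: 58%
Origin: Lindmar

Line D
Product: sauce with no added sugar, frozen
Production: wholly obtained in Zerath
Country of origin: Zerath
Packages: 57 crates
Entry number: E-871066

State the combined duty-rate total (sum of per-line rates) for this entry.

110%

Line A: prepared meat product → XIV.2; chilled → XIV.2.3; with added sugar → XIV.2.3.2. Scheduled 30%. quota on XIV.2.3.2 open → in-quota 25%; Zerath agreement on XIV.1.2: XIV.2.3.2 not covered. → 25%.
Line B: prepared meat product → XIV.2; frozen → XIV.2.1; with no added sugar → XIV.2.1.1. Scheduled 16%. Arlenia agreement on XIV.2: not wholly obtained. → 16%.
Line C: sauce → XIV.1; chilled → XIV.1.2; with no added sugar → XIV.1.2.1. Scheduled 33%. Lindmar agreement on XIV.1.3: XIV.1.2.1 not covered. → 33%.
Line D: sauce → XIV.1; frozen → XIV.1.3; with no added sugar → XIV.1.3.1. Scheduled 36%. Zerath agreement on XIV.1.2: XIV.1.3.1 not covered. → 36%.
Sum: 25% + 16% + 33% + 36% = 110%.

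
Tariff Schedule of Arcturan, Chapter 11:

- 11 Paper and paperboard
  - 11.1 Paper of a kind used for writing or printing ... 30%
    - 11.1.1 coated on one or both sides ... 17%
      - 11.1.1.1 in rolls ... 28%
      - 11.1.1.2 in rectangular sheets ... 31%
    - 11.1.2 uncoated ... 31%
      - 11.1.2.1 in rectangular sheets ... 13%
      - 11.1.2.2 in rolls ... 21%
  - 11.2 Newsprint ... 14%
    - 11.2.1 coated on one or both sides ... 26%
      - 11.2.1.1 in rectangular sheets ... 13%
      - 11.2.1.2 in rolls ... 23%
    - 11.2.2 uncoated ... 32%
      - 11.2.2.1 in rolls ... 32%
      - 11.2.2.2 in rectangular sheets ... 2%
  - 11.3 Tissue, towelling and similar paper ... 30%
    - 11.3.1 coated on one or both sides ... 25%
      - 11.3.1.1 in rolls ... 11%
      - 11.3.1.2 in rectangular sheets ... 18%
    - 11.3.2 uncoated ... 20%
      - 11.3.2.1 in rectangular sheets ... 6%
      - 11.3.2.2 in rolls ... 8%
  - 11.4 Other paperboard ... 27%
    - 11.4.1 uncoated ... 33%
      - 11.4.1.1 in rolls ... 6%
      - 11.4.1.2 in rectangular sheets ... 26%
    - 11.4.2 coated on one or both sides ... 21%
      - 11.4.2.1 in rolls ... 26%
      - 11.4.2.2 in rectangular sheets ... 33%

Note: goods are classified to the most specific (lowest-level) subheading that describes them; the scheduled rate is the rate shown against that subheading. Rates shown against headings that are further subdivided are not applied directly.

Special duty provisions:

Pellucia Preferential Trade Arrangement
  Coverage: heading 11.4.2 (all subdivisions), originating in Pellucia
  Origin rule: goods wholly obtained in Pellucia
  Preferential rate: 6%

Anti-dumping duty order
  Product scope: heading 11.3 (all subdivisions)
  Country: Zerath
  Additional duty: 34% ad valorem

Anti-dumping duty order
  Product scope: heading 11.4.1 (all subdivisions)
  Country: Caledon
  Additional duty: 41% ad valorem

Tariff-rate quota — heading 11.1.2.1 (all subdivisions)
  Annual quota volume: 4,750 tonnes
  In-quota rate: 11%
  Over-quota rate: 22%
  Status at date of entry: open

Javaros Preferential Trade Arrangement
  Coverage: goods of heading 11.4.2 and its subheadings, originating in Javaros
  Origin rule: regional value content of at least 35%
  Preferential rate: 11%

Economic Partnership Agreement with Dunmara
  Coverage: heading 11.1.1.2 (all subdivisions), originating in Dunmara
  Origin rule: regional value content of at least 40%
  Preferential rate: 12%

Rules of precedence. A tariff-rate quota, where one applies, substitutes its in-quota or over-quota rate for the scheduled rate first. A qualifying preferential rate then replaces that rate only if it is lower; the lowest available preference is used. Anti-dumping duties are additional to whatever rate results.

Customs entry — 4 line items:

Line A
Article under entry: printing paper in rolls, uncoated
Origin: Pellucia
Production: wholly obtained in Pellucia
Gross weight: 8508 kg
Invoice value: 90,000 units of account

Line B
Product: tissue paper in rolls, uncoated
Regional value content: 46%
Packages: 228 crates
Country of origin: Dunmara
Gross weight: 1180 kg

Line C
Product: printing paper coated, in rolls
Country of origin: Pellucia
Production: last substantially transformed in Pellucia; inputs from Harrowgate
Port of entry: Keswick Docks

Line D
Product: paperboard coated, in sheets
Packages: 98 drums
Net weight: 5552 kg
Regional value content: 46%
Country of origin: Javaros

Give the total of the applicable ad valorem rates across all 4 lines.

68%

Line A: printing paper → 11.1; uncoated → 11.1.2; in rolls → 11.1.2.2. Scheduled 21%. Pellucia agreement on 11.4.2: 11.1.2.2 not covered. → 21%.
Line B: tissue paper → 11.3; uncoated → 11.3.2; in rolls → 11.3.2.2. Scheduled 8%. Dunmara agreement on 11.1.1.2: 11.3.2.2 not covered. → 8%.
Line C: printing paper → 11.1; coated → 11.1.1; in rolls → 11.1.1.1. Scheduled 28%. Pellucia agreement on 11.4.2: 11.1.1.1 not covered. → 28%.
Line D: paperboard → 11.4; coated → 11.4.2; in sheets → 11.4.2.2. Scheduled 33%. Javaros agreement on 11.4.2: RVC ≥ 35% → 11% available; preferential 11%. → 11%.
Sum: 21% + 8% + 28% + 11% = 68%.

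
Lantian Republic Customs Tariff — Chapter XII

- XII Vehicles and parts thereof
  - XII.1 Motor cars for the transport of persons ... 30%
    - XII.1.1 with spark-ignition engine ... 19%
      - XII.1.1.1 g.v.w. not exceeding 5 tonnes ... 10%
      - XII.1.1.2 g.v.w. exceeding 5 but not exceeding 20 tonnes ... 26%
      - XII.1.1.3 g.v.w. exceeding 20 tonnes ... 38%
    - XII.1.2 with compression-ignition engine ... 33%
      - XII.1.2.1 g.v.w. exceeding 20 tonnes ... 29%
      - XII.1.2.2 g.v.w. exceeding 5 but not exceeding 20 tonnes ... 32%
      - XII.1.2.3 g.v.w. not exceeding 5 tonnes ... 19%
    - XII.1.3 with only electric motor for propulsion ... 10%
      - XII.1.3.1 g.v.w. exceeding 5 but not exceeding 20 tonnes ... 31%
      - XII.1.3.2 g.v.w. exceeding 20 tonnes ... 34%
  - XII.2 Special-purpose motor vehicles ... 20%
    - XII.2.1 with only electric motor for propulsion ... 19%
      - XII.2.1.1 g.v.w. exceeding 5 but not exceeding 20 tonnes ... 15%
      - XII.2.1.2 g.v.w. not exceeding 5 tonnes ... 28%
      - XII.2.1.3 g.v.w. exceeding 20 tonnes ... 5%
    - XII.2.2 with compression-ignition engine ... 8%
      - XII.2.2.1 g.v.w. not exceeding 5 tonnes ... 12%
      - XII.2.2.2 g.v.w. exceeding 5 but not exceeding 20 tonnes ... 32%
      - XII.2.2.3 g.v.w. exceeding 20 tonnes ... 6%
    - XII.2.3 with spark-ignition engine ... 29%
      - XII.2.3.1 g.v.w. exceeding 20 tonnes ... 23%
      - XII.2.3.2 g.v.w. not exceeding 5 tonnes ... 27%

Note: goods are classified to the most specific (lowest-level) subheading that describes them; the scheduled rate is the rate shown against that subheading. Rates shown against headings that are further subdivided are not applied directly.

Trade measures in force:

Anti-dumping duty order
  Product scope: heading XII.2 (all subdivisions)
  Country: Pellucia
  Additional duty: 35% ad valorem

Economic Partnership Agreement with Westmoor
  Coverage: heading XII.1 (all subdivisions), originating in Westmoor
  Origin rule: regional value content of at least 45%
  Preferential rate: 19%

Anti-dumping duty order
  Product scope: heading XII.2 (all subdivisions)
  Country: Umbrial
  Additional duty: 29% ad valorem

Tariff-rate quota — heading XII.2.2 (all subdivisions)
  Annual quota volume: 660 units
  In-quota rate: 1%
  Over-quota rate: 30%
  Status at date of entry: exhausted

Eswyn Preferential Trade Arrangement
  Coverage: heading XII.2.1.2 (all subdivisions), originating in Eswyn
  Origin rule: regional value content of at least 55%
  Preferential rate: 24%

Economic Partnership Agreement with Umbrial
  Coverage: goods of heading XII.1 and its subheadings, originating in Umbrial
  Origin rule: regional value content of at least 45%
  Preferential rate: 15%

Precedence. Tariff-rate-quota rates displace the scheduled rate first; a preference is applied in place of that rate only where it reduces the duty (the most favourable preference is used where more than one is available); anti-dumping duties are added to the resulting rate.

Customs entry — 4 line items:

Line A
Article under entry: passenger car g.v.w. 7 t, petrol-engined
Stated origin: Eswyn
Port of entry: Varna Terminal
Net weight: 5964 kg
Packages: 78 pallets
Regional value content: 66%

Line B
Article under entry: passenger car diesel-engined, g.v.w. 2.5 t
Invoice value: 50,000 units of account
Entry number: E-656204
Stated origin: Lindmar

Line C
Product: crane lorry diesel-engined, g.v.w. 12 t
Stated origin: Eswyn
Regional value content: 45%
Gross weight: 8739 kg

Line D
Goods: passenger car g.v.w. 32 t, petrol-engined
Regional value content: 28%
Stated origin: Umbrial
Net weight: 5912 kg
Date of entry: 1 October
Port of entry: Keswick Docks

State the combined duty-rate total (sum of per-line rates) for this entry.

Line A: passenger car → XII.1; petrol-engined → XII.1.1; g.v.w. 7 t → XII.1.1.2. Scheduled 26%. Eswyn agreement on XII.2.1.2: XII.1.1.2 not covered. → 26%.
Line B: passenger car → XII.1; diesel-engined → XII.1.2; g.v.w. 2.5 t → XII.1.2.3. Scheduled 19%. No special measure applies. → 19%.
Line C: crane lorry → XII.2; diesel-engined → XII.2.2; g.v.w. 12 t → XII.2.2.2. Scheduled 32%. quota on XII.2.2 exhausted → over-quota 30%; Eswyn agreement on XII.2.1.2: XII.2.2.2 not covered. → 30%.
Line D: passenger car → XII.1; petrol-engined → XII.1.1; g.v.w. 32 t → XII.1.1.3. Scheduled 38%. Umbrial agreement on XII.1: RVC < 45%. → 38%.
Sum: 26% + 19% + 30% + 38% = 113%.

113%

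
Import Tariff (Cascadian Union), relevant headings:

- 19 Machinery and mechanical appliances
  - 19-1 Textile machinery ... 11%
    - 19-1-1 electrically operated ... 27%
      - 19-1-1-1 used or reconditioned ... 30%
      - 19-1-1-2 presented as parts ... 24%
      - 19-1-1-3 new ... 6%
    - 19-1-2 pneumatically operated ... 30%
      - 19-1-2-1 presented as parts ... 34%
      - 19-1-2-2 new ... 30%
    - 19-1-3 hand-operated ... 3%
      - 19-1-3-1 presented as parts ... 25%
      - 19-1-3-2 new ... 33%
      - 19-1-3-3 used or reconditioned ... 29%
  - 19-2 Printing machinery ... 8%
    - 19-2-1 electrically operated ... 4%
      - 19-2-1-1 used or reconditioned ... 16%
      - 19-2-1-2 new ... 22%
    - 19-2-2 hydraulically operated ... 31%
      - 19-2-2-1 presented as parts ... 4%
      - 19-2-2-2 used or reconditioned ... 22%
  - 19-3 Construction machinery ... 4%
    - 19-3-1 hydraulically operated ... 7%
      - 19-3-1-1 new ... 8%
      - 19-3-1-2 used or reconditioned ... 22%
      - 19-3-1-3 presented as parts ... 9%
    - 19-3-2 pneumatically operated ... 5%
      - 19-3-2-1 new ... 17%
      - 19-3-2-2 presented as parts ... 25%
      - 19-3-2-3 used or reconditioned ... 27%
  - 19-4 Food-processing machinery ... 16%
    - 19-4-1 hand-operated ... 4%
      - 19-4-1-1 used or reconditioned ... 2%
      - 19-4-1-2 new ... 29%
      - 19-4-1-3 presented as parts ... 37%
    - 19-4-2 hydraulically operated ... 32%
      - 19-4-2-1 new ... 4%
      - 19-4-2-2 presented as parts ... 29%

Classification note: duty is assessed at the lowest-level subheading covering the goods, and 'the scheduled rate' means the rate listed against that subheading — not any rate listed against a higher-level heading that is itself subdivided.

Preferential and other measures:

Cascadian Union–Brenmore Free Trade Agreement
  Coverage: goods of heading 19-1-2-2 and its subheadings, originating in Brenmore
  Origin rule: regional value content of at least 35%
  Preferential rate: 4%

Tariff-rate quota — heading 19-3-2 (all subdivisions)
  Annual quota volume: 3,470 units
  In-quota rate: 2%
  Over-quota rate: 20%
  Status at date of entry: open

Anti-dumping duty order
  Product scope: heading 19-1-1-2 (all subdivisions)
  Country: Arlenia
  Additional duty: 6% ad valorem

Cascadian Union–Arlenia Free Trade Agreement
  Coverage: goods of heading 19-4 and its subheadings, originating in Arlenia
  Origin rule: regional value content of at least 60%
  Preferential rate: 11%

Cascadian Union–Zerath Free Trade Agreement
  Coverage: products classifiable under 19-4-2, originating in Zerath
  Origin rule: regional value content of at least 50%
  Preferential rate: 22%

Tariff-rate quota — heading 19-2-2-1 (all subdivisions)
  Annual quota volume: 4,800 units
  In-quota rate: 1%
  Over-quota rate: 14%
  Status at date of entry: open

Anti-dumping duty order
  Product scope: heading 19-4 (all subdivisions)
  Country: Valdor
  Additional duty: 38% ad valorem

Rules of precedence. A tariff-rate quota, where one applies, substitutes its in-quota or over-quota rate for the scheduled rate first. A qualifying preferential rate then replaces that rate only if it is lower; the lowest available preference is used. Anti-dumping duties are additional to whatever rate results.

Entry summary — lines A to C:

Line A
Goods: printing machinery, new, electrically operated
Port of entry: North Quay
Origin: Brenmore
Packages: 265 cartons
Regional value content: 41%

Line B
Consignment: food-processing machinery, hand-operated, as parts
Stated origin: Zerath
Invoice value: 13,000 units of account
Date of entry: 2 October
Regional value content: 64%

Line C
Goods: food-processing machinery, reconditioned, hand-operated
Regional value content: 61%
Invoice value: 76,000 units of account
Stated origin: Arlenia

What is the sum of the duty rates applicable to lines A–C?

Line A: printing → 19-2; electrically operated → 19-2-1; new → 19-2-1-2. Scheduled 22%. Brenmore agreement on 19-1-2-2: 19-2-1-2 not covered. → 22%.
Line B: food-processing → 19-4; hand-operated → 19-4-1; as parts → 19-4-1-3. Scheduled 37%. Zerath agreement on 19-4-2: 19-4-1-3 not covered. → 37%.
Line C: food-processing → 19-4; hand-operated → 19-4-1; reconditioned → 19-4-1-1. Scheduled 2%. Arlenia agreement on 19-4: RVC ≥ 60% → 11% available; preference 11% not lower than 2% → no reduction. → 2%.
Sum: 22% + 37% + 2% = 61%.

61%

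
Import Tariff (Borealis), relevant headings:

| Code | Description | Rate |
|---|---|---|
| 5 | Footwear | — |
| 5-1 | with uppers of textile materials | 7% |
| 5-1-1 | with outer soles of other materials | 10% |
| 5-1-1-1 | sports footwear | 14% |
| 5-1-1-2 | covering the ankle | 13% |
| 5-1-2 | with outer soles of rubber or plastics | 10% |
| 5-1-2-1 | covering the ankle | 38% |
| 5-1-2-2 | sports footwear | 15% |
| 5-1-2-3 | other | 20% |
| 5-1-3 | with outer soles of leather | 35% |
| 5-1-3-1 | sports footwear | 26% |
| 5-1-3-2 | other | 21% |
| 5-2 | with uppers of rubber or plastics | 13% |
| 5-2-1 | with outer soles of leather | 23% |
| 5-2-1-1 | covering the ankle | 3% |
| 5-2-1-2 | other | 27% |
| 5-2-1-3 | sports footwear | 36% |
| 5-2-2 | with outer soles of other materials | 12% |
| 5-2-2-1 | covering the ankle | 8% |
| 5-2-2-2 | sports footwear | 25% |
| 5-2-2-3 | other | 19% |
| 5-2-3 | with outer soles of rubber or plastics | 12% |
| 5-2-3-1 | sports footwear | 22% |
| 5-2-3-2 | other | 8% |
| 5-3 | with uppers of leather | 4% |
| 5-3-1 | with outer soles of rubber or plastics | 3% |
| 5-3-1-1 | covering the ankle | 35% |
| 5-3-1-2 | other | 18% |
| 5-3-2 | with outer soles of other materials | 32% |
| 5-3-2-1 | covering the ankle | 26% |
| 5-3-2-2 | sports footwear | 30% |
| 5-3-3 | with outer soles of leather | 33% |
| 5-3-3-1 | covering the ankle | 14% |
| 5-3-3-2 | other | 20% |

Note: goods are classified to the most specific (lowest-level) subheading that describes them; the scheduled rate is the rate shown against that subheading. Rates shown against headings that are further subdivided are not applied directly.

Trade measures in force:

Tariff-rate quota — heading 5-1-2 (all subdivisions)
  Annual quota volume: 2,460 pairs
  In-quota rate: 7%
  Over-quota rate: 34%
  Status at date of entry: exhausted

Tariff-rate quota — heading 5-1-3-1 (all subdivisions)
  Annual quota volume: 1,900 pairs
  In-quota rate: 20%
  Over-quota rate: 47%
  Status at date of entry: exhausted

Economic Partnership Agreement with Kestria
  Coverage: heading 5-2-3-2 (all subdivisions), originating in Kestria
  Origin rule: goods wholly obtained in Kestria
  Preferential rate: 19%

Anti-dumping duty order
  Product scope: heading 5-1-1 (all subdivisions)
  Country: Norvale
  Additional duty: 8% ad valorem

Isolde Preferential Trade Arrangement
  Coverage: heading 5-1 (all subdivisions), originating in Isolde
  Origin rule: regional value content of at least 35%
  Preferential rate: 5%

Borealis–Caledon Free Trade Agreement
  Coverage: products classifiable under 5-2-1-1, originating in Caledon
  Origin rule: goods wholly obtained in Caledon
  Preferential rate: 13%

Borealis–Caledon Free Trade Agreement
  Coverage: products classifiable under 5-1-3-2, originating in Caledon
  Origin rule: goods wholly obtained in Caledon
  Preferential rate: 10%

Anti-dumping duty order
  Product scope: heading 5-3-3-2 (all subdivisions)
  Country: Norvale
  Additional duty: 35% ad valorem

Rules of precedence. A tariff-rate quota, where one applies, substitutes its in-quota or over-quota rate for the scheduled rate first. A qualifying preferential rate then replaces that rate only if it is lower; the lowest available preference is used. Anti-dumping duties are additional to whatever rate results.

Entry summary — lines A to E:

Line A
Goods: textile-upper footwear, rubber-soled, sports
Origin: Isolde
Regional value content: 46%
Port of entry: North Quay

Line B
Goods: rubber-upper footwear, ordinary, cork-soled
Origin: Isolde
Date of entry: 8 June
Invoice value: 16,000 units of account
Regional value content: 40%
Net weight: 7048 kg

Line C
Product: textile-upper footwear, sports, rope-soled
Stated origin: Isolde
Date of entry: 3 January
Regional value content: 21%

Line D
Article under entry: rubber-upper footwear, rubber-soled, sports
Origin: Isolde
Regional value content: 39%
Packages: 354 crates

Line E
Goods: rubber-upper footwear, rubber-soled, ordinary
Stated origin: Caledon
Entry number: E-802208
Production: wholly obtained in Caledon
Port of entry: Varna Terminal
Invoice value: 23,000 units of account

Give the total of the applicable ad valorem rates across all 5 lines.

68%

Line A: textile-upper → 5-1; rubber-soled → 5-1-2; sports → 5-1-2-2. Scheduled 15%. quota on 5-1-2 exhausted → over-quota 34%; Isolde agreement on 5-1: RVC ≥ 35% → 5% available; preferential 5%. → 5%.
Line B: rubber-upper → 5-2; cork-soled → 5-2-2; ordinary → 5-2-2-3. Scheduled 19%. Isolde agreement on 5-1: 5-2-2-3 not covered. → 19%.
Line C: textile-upper → 5-1; rope-soled → 5-1-1; sports → 5-1-1-1. Scheduled 14%. Isolde agreement on 5-1: RVC < 35%. → 14%.
Line D: rubber-upper → 5-2; rubber-soled → 5-2-3; sports → 5-2-3-1. Scheduled 22%. Isolde agreement on 5-1: 5-2-3-1 not covered. → 22%.
Line E: rubber-upper → 5-2; rubber-soled → 5-2-3; ordinary → 5-2-3-2. Scheduled 8%. Caledon agreement on 5-2-1-1: 5-2-3-2 not covered; Caledon agreement on 5-1-3-2: 5-2-3-2 not covered. → 8%.
Sum: 5% + 19% + 14% + 22% + 8% = 68%.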